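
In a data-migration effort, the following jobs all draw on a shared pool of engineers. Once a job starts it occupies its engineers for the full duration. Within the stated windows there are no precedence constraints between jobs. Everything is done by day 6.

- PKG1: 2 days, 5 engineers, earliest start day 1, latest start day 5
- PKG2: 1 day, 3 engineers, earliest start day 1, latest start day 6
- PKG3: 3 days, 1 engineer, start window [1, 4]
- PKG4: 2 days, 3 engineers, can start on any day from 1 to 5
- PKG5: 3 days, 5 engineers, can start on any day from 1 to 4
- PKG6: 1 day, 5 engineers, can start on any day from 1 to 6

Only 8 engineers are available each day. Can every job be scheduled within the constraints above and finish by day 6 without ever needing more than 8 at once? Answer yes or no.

Schedule PKG1@1, PKG2@1, PKG3@2, PKG4@5, PKG5@3, PKG6@6: d1:8  d2:6  d3:6  d4:6  d5:8  d6:8 — peak 8 ≤ 8.

yes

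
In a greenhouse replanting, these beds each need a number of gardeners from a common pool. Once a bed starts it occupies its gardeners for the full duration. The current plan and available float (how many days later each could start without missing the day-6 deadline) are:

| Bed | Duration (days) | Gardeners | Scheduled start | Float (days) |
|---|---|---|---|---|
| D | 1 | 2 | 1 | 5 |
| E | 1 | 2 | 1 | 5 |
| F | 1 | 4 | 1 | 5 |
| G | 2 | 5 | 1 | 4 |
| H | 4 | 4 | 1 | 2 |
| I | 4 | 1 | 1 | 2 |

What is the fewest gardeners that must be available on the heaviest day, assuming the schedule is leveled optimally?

8

Early-start (D@1, E@1, F@1, G@1, H@1, I@1) gives peak 18: d1:18  d2:10  d3:5  d4:5  d5:0  d6:0.
Shift F→2, G→5, I→3.
Schedule D@1, E@1, F@2, G@5, H@1, I@3: d1:8  d2:8  d3:5  d4:5  d5:6  d6:6 — peak 8.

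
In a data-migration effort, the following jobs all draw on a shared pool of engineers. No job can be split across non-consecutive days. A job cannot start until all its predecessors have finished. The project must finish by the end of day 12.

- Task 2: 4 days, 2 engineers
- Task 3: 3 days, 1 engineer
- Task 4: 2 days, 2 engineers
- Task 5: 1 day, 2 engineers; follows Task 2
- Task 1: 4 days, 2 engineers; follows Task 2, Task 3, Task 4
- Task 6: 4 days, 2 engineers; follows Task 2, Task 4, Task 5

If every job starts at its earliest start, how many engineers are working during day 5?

At early start, day 5 has: Task 5, Task 1.
Demand: 2 + 2 = 4.

4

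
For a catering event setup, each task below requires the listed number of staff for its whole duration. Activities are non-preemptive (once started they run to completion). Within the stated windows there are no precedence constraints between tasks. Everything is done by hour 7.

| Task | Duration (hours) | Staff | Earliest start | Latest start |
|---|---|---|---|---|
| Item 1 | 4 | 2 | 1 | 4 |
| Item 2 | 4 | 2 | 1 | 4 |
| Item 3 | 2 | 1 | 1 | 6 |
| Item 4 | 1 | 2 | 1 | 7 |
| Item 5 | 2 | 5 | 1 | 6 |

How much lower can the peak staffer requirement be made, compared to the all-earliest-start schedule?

7

Early-start peak: h1:12  h2:10  h3:4  h4:4  h5:0  h6:0  h7:0 ⇒ 12.
Leveled (Item 1@1, Item 2@1, Item 3@1, Item 4@5, Item 5@6): h1:5  h2:5  h3:4  h4:4  h5:2  h6:5  h7:5 ⇒ 5.
Reduction 12 − 5 = 7.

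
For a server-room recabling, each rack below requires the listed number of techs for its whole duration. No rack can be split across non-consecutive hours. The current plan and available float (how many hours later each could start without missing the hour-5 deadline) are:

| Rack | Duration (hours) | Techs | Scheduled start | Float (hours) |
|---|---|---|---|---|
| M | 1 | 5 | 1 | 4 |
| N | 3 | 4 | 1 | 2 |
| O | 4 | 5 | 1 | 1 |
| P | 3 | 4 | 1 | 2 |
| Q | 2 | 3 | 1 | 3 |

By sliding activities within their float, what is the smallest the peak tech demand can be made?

13

Early-start (M@1, N@1, O@1, P@1, Q@1) gives peak 21: h1:21  h2:16  h3:13  h4:5  h5:0.
Shift O→2, Q→4.
Schedule M@1, N@1, O@2, P@1, Q@4: h1:13  h2:13  h3:13  h4:8  h5:8 — peak 13.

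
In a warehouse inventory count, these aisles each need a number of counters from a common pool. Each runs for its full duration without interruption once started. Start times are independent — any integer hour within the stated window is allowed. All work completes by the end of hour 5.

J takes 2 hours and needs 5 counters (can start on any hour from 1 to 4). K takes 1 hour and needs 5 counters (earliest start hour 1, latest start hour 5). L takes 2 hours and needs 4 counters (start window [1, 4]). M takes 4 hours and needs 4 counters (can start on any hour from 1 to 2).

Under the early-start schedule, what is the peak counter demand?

Early-start schedule: J@1, K@1, L@1, M@1.
Load per hour: hour 1: 18, hour 2: 13, hour 3: 4, hour 4: 4, hour 5: 0.
Peak is 18.

18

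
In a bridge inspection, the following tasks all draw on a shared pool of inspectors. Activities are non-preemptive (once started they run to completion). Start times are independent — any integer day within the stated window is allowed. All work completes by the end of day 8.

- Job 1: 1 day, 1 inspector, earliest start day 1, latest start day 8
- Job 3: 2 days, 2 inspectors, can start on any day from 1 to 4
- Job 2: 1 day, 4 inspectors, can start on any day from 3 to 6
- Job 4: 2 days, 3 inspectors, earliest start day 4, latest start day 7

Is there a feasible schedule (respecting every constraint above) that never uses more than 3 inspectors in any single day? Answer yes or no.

no

The minimum achievable peak is 4; 3 < 4, so no feasible schedule stays within the cap.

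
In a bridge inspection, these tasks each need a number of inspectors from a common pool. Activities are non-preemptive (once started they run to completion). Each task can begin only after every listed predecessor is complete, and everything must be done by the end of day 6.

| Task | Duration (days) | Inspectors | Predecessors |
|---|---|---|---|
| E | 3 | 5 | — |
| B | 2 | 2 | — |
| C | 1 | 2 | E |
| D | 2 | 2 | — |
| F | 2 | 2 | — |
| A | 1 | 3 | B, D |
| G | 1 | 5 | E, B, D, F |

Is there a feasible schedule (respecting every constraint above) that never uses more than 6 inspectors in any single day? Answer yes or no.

no

Total inspector-days = 37; over 6 days the average is 37/6 > 6, so some day must exceed 6.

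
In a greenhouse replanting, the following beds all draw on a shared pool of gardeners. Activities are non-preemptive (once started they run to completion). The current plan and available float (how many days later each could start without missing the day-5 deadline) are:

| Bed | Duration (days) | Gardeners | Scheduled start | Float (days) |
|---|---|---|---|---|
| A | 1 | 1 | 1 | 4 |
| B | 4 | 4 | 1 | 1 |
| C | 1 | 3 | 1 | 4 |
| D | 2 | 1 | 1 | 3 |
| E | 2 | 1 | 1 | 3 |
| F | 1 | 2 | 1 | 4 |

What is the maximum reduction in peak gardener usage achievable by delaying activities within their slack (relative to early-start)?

6

Early-start peak: d1:12  d2:6  d3:4  d4:4  d5:0 ⇒ 12.
Leveled (A@1, B@1, C@5, D@1, E@2, F@4): d1:6  d2:6  d3:5  d4:6  d5:3 ⇒ 6.
Reduction 12 − 6 = 6.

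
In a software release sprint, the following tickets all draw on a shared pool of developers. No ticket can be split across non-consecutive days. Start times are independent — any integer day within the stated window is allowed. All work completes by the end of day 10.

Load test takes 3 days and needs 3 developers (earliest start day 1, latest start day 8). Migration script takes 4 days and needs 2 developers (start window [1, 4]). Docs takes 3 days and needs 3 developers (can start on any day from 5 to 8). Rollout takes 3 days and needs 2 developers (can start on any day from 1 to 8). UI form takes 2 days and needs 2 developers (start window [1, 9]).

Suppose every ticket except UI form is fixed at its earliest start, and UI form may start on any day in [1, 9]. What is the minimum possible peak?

UI form@1: d1:9  d2:9  d3:7  d4:2  d5:3  d6:3  d7:3  d8:0  d9:0  d10:0 → peak 9
UI form@2: d1:7  d2:9  d3:9  d4:2  d5:3  d6:3  d7:3  d8:0  d9:0  d10:0 → peak 9
UI form@3: d1:7  d2:7  d3:9  d4:4  d5:3  d6:3  d7:3  d8:0  d9:0  d10:0 → peak 9
UI form@4: d1:7  d2:7  d3:7  d4:4  d5:5  d6:3  d7:3  d8:0  d9:0  d10:0 → peak 7
UI form@5: d1:7  d2:7  d3:7  d4:2  d5:5  d6:5  d7:3  d8:0  d9:0  d10:0 → peak 7
UI form@6: d1:7  d2:7  d3:7  d4:2  d5:3  d6:5  d7:5  d8:0  d9:0  d10:0 → peak 7
UI form@7: d1:7  d2:7  d3:7  d4:2  d5:3  d6:3  d7:5  d8:2  d9:0  d10:0 → peak 7
UI form@8: d1:7  d2:7  d3:7  d4:2  d5:3  d6:3  d7:3  d8:2  d9:2  d10:0 → peak 7
UI form@9: d1:7  d2:7  d3:7  d4:2  d5:3  d6:3  d7:3  d8:0  d9:2  d10:2 → peak 7
Best is UI form@4, peak 7.

7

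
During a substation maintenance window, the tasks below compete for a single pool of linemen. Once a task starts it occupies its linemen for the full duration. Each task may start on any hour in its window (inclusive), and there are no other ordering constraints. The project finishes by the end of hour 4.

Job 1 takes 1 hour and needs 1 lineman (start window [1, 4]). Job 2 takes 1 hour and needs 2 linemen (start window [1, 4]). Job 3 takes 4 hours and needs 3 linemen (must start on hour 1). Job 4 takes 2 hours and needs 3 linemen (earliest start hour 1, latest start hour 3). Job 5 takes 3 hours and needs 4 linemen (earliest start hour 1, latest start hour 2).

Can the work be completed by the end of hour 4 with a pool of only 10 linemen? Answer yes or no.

yes

Schedule Job 1@1, Job 2@1, Job 3@1, Job 4@1, Job 5@2: h1:9  h2:10  h3:7  h4:7 — peak 10 ≤ 10.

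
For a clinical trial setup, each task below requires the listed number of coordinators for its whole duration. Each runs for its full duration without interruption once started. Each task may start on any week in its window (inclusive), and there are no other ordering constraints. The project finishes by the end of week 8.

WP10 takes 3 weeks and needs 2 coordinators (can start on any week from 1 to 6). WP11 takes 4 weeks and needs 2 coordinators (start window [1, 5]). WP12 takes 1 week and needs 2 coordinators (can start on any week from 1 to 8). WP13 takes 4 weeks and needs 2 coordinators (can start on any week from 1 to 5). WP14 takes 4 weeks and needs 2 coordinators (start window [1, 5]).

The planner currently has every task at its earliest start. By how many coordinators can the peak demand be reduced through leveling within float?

Early-start peak: w1:10  w2:8  w3:8  w4:6  w5:0  w6:0  w7:0  w8:0 ⇒ 10.
Leveled (WP10@1, WP11@1, WP12@4, WP13@5, WP14@5): w1:4  w2:4  w3:4  w4:4  w5:4  w6:4  w7:4  w8:4 ⇒ 4.
Reduction 10 − 4 = 6.

6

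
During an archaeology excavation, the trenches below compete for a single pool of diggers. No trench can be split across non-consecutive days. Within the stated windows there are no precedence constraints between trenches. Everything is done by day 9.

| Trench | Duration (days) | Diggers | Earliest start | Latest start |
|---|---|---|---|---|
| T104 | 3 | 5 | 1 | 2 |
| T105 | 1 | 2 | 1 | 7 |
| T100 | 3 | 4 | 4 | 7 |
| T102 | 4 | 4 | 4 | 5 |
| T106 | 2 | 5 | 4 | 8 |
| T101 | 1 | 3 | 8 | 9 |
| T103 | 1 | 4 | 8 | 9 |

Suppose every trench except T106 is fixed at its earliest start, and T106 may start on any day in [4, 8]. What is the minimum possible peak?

T106@4: d1:7  d2:5  d3:5  d4:13  d5:13  d6:8  d7:4  d8:7  d9:0 → peak 13
T106@5: d1:7  d2:5  d3:5  d4:8  d5:13  d6:13  d7:4  d8:7  d9:0 → peak 13
T106@6: d1:7  d2:5  d3:5  d4:8  d5:8  d6:13  d7:9  d8:7  d9:0 → peak 13
T106@7: d1:7  d2:5  d3:5  d4:8  d5:8  d6:8  d7:9  d8:12  d9:0 → peak 12
T106@8: d1:7  d2:5  d3:5  d4:8  d5:8  d6:8  d7:4  d8:12  d9:5 → peak 12
Best is T106@7, peak 12.

12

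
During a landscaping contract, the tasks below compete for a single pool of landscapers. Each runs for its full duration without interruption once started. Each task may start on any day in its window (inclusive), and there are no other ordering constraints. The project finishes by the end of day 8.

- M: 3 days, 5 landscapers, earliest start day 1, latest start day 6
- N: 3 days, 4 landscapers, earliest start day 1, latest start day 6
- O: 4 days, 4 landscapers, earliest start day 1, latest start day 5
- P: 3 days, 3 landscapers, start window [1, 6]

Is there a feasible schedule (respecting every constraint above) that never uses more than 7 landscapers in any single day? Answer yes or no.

no

The minimum achievable peak is 8; 7 < 8, so no feasible schedule stays within the cap.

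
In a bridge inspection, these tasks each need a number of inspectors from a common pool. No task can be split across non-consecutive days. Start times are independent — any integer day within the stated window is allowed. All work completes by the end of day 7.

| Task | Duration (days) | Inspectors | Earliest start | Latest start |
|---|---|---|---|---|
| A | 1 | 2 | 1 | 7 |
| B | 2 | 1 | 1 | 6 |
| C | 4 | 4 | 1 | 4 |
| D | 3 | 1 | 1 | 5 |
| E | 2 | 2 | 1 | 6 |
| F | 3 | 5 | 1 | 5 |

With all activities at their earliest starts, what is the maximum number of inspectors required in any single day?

15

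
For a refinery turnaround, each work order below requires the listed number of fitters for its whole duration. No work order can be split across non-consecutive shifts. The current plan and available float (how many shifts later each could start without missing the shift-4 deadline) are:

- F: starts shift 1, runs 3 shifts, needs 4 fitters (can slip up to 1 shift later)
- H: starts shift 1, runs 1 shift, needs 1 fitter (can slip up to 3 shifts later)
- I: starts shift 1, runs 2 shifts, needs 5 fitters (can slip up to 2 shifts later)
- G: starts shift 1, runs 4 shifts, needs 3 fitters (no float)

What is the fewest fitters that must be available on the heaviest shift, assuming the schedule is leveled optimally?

12

Early-start (F@1, H@1, I@1, G@1) gives peak 13: s1:13  s2:12  s3:7  s4:3.
Shift I→2.
Schedule F@1, H@1, I@2, G@1: s1:8  s2:12  s3:12  s4:3 — peak 12.
No arrangement of the 24 feasible schedules does better.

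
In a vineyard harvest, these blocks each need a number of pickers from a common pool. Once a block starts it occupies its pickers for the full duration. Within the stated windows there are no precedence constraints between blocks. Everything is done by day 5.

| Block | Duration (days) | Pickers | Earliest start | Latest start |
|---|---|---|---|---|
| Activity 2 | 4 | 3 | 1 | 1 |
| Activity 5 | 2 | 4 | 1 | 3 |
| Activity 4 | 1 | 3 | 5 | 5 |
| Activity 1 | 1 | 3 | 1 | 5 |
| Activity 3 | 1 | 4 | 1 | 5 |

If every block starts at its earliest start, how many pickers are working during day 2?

At early start, day 2 has: Activity 2, Activity 5.
Demand: 3 + 4 = 7.

7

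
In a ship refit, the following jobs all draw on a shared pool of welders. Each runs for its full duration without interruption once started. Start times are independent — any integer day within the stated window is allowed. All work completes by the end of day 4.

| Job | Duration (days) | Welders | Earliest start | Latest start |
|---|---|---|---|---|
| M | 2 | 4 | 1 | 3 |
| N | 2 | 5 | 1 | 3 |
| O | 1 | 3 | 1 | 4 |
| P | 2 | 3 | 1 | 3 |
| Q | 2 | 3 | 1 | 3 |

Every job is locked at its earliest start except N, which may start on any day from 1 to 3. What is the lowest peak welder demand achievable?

13

N@1: d1:18  d2:15  d3:0  d4:0 → peak 18
N@2: d1:13  d2:15  d3:5  d4:0 → peak 15
N@3: d1:13  d2:10  d3:5  d4:5 → peak 13
Best is N@3, peak 13.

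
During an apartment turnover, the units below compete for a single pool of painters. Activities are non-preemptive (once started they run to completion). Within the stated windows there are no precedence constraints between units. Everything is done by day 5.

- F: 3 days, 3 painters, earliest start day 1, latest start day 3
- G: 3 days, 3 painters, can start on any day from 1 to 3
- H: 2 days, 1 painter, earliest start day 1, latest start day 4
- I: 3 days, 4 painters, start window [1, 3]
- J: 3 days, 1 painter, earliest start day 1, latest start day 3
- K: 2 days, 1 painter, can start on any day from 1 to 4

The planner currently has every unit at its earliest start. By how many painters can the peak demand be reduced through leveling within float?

2

Early-start peak: d1:13  d2:13  d3:11  d4:0  d5:0 ⇒ 13.
Leveled (F@1, G@1, H@1, I@1, J@3, K@4): d1:11  d2:11  d3:11  d4:2  d5:2 ⇒ 11.
Reduction 13 − 11 = 2.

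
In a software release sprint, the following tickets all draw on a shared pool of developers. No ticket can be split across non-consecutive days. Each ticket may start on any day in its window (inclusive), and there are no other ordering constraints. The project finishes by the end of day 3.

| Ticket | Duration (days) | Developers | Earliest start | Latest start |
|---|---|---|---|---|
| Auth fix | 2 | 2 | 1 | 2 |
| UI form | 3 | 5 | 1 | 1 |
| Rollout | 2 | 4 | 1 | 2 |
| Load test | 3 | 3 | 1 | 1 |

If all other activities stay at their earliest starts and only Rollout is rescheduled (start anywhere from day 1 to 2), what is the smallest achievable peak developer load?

Rollout@1: d1:14  d2:14  d3:8 → peak 14
Rollout@2: d1:10  d2:14  d3:12 → peak 14
Best is Rollout@1, peak 14.

14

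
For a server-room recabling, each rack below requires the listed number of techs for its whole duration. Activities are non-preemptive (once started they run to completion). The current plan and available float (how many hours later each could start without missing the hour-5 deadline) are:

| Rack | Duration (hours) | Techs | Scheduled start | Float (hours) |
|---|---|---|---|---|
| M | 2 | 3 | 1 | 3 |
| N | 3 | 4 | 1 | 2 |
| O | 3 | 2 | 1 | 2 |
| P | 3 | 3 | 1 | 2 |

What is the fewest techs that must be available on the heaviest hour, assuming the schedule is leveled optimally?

9

Early-start (M@1, N@1, O@1, P@1) gives peak 12: h1:12  h2:12  h3:9  h4:0  h5:0.
Shift P→3.
Schedule M@1, N@1, O@1, P@3: h1:9  h2:9  h3:9  h4:3  h5:3 — peak 9.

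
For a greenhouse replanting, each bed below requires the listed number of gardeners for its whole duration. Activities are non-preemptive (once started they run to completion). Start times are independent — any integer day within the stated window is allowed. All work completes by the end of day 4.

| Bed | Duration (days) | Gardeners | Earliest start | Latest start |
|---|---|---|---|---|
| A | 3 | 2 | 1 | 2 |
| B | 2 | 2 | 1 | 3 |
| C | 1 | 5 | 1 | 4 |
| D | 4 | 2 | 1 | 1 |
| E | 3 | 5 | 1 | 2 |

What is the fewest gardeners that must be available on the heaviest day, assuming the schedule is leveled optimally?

11

Early-start (A@1, B@1, C@1, D@1, E@1) gives peak 16: d1:16  d2:11  d3:9  d4:2.
Shift E→2.
Schedule A@1, B@1, C@1, D@1, E@2: d1:11  d2:11  d3:9  d4:7 — peak 11.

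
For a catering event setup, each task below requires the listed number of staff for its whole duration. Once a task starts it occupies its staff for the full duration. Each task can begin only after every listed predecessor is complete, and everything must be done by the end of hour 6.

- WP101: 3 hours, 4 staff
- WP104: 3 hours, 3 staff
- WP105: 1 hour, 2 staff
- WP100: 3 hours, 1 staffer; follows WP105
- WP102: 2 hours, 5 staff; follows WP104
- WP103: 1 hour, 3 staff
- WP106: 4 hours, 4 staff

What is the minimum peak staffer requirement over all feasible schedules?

Early-start (WP101@1, WP104@1, WP105@1, WP100@2, WP102@4, WP103@1, WP106@1) gives peak 16: h1:16  h2:12  h3:12  h4:10  h5:5  h6:0.
Shift WP101→4, WP100→3, WP102→5, WP103→2.
Schedule WP101@4, WP104@1, WP105@1, WP100@3, WP102@5, WP103@2, WP106@1: h1:9  h2:10  h3:8  h4:9  h5:10  h6:9 — peak 10.
Total staffer-hours = 55 over 6 hours ⇒ peak ≥ ⌈55/6⌉ = 10, so 10 is optimal.

10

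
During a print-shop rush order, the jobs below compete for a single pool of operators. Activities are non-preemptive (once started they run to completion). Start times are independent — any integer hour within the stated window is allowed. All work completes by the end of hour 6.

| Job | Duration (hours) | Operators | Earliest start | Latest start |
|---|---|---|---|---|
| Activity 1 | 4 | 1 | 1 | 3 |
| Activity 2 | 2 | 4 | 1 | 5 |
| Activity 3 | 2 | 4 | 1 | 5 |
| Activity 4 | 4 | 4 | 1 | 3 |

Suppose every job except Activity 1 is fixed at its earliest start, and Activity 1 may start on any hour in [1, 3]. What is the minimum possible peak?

Activity 1@1: h1:13  h2:13  h3:5  h4:5  h5:0  h6:0 → peak 13
Activity 1@2: h1:12  h2:13  h3:5  h4:5  h5:1  h6:0 → peak 13
Activity 1@3: h1:12  h2:12  h3:5  h4:5  h5:1  h6:1 → peak 12
Best is Activity 1@3, peak 12.

12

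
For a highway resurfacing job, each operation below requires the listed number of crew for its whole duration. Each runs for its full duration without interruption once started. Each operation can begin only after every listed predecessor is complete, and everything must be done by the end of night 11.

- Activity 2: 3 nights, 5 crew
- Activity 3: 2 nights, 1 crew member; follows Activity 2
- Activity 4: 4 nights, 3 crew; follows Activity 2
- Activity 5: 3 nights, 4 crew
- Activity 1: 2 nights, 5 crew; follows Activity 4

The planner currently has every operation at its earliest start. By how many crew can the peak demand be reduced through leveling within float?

Early-start peak: n1:9  n2:9  n3:9  n4:4  n5:4  n6:3  n7:3  n8:5  n9:5  n10:0  n11:0 ⇒ 9.
Leveled (Activity 2@1, Activity 3@4, Activity 4@4, Activity 5@6, Activity 1@9): n1:5  n2:5  n3:5  n4:4  n5:4  n6:7  n7:7  n8:4  n9:5  n10:5  n11:0 ⇒ 7.
Reduction 9 − 7 = 2.

2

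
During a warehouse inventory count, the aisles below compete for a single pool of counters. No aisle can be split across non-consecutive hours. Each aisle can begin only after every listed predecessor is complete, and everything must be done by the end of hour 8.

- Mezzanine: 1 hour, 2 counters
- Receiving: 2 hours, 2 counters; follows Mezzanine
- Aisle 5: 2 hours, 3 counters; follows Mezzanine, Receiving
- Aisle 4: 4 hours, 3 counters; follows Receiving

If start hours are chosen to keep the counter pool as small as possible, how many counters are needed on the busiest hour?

Schedule Mezzanine@1, Receiving@2, Aisle 5@4, Aisle 4@4: h1:2  h2:2  h3:2  h4:6  h5:6  h6:3  h7:3  h8:0 — peak 6.
No arrangement of the 14 feasible schedules does better.

6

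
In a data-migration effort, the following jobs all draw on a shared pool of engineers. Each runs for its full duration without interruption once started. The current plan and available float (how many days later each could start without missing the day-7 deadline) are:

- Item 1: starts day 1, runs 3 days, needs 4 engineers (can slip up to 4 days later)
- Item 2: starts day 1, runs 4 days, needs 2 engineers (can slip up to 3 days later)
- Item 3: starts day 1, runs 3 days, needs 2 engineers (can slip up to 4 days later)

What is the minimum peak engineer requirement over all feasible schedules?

4

Early-start (Item 1@1, Item 2@1, Item 3@1) gives peak 8: d1:8  d2:8  d3:8  d4:2  d5:0  d6:0  d7:0.
Shift Item 2→4, Item 3→4.
Schedule Item 1@1, Item 2@4, Item 3@4: d1:4  d2:4  d3:4  d4:4  d5:4  d6:4  d7:2 — peak 4.
Total engineer-days = 26 over 7 days ⇒ peak ≥ ⌈26/7⌉ = 4, so 4 is optimal.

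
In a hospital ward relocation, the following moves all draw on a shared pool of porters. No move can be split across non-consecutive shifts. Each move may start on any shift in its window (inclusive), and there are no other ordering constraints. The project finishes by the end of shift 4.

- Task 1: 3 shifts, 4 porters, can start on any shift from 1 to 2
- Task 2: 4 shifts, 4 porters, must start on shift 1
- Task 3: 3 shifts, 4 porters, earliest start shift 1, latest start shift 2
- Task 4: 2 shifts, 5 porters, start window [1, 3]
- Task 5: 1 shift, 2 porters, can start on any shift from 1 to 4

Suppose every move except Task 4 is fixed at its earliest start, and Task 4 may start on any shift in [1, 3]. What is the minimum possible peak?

17

Task 4@1: s1:19  s2:17  s3:12  s4:4 → peak 19
Task 4@2: s1:14  s2:17  s3:17  s4:4 → peak 17
Task 4@3: s1:14  s2:12  s3:17  s4:9 → peak 17
Best is Task 4@2, peak 17.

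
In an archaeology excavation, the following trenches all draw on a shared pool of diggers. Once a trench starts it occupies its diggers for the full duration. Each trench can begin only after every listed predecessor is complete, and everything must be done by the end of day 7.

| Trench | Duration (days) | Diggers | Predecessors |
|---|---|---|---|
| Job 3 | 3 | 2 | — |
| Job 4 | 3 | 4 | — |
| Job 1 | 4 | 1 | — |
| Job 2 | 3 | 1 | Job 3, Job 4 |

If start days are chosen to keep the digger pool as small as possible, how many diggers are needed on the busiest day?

6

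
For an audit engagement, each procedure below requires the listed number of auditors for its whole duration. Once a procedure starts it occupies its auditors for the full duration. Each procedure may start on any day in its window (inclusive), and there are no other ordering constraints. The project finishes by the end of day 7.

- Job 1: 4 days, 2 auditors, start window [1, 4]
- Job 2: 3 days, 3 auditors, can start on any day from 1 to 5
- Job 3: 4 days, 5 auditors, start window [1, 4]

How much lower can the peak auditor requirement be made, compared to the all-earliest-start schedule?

3

Early-start peak: d1:10  d2:10  d3:10  d4:7  d5:0  d6:0  d7:0 ⇒ 10.
Leveled (Job 1@1, Job 2@1, Job 3@4): d1:5  d2:5  d3:5  d4:7  d5:5  d6:5  d7:5 ⇒ 7.
Reduction 10 − 7 = 3.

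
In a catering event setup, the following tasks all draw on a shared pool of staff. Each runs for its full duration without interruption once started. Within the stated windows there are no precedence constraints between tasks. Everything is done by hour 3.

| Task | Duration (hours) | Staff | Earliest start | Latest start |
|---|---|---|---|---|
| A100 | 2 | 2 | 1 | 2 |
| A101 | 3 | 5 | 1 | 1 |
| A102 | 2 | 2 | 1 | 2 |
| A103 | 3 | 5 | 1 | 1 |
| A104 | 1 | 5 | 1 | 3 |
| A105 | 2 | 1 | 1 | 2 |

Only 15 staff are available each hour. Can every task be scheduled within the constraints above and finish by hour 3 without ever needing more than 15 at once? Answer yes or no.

Schedule A100@1, A101@1, A102@1, A103@1, A104@3, A105@1: h1:15  h2:15  h3:15 — peak 15 ≤ 15.

yes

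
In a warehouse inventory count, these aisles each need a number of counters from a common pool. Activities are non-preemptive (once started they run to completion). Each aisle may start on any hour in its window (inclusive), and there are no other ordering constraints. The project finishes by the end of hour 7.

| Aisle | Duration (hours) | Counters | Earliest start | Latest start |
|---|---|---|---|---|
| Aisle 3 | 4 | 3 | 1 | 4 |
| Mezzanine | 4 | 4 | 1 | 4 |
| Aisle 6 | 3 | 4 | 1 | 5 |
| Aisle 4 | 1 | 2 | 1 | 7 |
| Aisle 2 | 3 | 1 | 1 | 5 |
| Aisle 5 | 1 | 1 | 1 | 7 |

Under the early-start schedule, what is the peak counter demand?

15

Early-start schedule: Aisle 3@1, Mezzanine@1, Aisle 6@1, Aisle 4@1, Aisle 2@1, Aisle 5@1.
Load per hour: hour 1: 15, hour 2: 12, hour 3: 12, hour 4: 7, hour 5: 0, hour 6: 0, hour 7: 0.
Peak is 15.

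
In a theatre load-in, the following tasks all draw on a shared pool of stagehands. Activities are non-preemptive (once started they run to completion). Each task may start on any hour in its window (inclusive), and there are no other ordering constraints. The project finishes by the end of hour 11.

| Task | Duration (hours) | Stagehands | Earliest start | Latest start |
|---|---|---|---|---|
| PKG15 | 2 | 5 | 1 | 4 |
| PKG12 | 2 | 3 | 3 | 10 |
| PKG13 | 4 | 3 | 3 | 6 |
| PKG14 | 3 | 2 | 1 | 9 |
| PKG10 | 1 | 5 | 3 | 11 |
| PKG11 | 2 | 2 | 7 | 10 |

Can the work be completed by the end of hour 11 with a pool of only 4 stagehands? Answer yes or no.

The minimum achievable peak is 5; 4 < 5, so no feasible schedule stays within the cap.

no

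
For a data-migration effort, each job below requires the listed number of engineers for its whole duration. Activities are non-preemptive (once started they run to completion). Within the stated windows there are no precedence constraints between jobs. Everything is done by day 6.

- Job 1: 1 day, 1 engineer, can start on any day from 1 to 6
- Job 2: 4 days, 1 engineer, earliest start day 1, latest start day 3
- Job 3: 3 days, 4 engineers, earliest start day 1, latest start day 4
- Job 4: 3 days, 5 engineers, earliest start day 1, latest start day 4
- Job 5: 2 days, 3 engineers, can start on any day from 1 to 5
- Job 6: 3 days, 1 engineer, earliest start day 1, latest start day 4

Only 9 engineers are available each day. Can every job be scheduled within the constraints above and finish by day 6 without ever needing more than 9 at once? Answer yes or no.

Schedule Job 1@1, Job 2@1, Job 3@4, Job 4@1, Job 5@5, Job 6@2: d1:7  d2:7  d3:7  d4:6  d5:7  d6:7 — peak 7 ≤ 9.

yes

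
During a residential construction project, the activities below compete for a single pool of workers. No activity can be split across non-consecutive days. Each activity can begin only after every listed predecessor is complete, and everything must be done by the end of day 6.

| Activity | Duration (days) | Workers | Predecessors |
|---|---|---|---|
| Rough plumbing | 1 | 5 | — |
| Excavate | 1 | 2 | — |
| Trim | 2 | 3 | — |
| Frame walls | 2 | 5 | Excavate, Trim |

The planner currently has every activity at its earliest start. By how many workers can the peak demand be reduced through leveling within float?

5

Early-start peak: d1:10  d2:3  d3:5  d4:5  d5:0  d6:0 ⇒ 10.
Leveled (Rough plumbing@1, Excavate@2, Trim@2, Frame walls@4): d1:5  d2:5  d3:3  d4:5  d5:5  d6:0 ⇒ 5.
Reduction 10 − 5 = 5.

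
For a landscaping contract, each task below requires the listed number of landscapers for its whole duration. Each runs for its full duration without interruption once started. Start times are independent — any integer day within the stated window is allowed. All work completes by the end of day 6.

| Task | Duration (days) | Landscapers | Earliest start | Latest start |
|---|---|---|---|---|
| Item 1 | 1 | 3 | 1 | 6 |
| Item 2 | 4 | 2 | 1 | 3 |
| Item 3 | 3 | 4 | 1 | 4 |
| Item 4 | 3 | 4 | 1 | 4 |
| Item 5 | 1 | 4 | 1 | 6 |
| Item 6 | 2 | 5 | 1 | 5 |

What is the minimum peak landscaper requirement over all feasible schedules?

Early-start (Item 1@1, Item 2@1, Item 3@1, Item 4@1, Item 5@1, Item 6@1) gives peak 22: d1:22  d2:15  d3:10  d4:2  d5:0  d6:0.
Shift Item 4→2, Item 5→4, Item 6→5.
Schedule Item 1@1, Item 2@1, Item 3@1, Item 4@2, Item 5@4, Item 6@5: d1:9  d2:10  d3:10  d4:10  d5:5  d6:5 — peak 10.

10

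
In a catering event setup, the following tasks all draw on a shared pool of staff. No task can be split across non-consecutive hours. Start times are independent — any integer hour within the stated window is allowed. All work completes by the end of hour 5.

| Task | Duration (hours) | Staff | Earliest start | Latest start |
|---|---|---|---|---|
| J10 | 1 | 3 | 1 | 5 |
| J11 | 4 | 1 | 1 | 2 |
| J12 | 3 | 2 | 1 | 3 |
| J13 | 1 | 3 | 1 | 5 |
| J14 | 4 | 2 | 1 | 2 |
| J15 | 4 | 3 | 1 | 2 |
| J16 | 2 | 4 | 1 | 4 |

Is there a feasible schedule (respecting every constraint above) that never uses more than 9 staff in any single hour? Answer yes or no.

The minimum achievable peak is 10; 9 < 10, so no feasible schedule stays within the cap.

no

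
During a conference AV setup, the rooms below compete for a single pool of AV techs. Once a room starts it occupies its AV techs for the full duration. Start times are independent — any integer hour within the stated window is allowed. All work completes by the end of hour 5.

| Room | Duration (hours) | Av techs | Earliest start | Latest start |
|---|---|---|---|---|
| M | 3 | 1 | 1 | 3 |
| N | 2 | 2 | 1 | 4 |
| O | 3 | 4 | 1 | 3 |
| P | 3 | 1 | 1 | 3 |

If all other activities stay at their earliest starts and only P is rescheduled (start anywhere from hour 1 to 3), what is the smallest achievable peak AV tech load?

7

P@1: h1:8  h2:8  h3:6  h4:0  h5:0 → peak 8
P@2: h1:7  h2:8  h3:6  h4:1  h5:0 → peak 8
P@3: h1:7  h2:7  h3:6  h4:1  h5:1 → peak 7
Best is P@3, peak 7.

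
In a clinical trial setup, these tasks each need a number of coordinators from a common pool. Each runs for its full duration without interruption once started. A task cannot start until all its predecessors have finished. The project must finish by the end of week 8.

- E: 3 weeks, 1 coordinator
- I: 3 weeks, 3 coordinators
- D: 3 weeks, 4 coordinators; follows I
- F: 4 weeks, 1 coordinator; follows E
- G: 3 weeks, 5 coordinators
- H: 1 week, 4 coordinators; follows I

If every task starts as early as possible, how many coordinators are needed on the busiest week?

Early-start schedule: E@1, I@1, D@4, F@4, G@1, H@4.
Load per week: week 1: 9, week 2: 9, week 3: 9, week 4: 9, week 5: 5, week 6: 5, week 7: 1, week 8: 0.
Peak is 9.

9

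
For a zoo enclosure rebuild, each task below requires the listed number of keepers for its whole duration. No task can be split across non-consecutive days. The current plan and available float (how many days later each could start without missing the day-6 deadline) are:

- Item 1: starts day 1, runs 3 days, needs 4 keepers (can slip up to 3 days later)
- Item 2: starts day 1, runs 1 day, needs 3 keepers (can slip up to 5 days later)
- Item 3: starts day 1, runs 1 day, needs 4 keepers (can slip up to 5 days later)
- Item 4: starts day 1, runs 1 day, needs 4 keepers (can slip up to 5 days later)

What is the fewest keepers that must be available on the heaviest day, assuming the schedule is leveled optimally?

Early-start (Item 1@1, Item 2@1, Item 3@1, Item 4@1) gives peak 15: d1:15  d2:4  d3:4  d4:0  d5:0  d6:0.
Shift Item 2→4, Item 3→5, Item 4→6.
Schedule Item 1@1, Item 2@4, Item 3@5, Item 4@6: d1:4  d2:4  d3:4  d4:3  d5:4  d6:4 — peak 4.
Total keeper-days = 23 over 6 days ⇒ peak ≥ ⌈23/6⌉ = 4, so 4 is optimal.

4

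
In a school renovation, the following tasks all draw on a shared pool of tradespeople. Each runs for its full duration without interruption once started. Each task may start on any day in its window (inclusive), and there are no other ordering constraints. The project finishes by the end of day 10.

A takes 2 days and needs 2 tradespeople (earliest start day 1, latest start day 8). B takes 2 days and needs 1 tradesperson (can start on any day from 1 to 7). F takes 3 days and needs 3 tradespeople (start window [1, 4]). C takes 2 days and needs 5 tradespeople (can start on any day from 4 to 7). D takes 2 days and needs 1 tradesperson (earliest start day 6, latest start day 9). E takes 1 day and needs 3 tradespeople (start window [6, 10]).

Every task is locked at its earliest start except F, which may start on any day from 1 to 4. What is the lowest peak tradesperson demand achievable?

F@1: d1:6  d2:6  d3:3  d4:5  d5:5  d6:4  d7:1  d8:0  d9:0  d10:0 → peak 6
F@2: d1:3  d2:6  d3:3  d4:8  d5:5  d6:4  d7:1  d8:0  d9:0  d10:0 → peak 8
F@3: d1:3  d2:3  d3:3  d4:8  d5:8  d6:4  d7:1  d8:0  d9:0  d10:0 → peak 8
F@4: d1:3  d2:3  d3:0  d4:8  d5:8  d6:7  d7:1  d8:0  d9:0  d10:0 → peak 8
Best is F@1, peak 6.

6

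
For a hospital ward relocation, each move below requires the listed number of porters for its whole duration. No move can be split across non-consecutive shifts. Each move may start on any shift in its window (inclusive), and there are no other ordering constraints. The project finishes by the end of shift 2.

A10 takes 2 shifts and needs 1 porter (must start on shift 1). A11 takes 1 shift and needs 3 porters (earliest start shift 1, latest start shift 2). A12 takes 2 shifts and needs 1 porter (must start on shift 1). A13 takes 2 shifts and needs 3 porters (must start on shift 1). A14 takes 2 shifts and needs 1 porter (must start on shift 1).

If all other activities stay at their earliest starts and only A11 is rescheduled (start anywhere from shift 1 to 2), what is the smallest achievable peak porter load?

A11@1: s1:9  s2:6 → peak 9
A11@2: s1:6  s2:9 → peak 9
Best is A11@1, peak 9.

9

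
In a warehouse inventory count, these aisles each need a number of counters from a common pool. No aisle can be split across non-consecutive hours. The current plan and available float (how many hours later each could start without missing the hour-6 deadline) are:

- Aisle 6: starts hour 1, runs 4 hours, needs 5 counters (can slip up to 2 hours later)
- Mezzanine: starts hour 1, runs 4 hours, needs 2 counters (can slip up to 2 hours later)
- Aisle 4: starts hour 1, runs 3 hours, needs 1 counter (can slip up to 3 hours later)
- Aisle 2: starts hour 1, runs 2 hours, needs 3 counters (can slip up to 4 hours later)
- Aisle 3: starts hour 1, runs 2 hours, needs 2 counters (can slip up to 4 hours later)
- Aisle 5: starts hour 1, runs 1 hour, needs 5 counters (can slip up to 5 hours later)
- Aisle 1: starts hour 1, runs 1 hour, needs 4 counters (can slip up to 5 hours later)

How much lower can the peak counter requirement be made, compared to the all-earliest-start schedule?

Early-start peak: h1:22  h2:13  h3:8  h4:7  h5:0  h6:0 ⇒ 22.
Leveled (Aisle 6@1, Mezzanine@1, Aisle 4@1, Aisle 2@5, Aisle 3@4, Aisle 5@6, Aisle 1@5): h1:8  h2:8  h3:8  h4:9  h5:9  h6:8 ⇒ 9.
Reduction 22 − 9 = 13.

13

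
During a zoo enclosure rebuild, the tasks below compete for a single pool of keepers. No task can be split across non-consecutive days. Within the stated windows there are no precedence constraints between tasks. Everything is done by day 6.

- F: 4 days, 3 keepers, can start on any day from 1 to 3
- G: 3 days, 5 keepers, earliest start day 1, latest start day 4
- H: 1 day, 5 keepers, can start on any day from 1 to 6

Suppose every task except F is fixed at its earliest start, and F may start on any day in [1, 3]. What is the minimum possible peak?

10

F@1: d1:13  d2:8  d3:8  d4:3  d5:0  d6:0 → peak 13
F@2: d1:10  d2:8  d3:8  d4:3  d5:3  d6:0 → peak 10
F@3: d1:10  d2:5  d3:8  d4:3  d5:3  d6:3 → peak 10
Best is F@2, peak 10.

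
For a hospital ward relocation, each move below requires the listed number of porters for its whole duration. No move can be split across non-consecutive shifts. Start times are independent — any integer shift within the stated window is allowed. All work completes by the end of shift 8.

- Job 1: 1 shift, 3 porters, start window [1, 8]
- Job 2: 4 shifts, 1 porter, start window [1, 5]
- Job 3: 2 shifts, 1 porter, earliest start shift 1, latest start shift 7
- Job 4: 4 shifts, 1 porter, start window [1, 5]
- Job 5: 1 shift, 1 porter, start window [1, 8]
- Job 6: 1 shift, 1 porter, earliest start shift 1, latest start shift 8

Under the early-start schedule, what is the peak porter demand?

Early-start schedule: Job 1@1, Job 2@1, Job 3@1, Job 4@1, Job 5@1, Job 6@1.
Load per shift: shift 1: 8, shift 2: 3, shift 3: 2, shift 4: 2, shift 5: 0, shift 6: 0, shift 7: 0, shift 8: 0.
Peak is 8.

8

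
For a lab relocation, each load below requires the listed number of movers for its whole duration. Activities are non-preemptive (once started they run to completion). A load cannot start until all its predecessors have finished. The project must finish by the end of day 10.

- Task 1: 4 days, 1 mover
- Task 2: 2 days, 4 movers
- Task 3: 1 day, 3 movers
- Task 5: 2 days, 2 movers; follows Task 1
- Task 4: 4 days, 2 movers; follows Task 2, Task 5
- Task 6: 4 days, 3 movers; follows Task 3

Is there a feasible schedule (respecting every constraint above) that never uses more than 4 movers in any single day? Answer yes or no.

no

The minimum achievable peak is 5; 4 < 5, so no feasible schedule stays within the cap.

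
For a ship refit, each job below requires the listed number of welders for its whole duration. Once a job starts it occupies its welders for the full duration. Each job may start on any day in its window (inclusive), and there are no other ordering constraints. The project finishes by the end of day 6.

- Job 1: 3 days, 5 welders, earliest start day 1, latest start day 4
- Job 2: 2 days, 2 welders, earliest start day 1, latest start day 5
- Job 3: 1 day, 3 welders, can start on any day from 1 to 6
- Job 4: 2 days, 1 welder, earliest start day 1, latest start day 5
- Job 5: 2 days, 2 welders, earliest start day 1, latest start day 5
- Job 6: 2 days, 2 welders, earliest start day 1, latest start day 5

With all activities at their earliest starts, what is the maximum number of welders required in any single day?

Early-start schedule: Job 1@1, Job 2@1, Job 3@1, Job 4@1, Job 5@1, Job 6@1.
Load per day: day 1: 15, day 2: 12, day 3: 5, day 4: 0, day 5: 0, day 6: 0.
Peak is 15.

15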